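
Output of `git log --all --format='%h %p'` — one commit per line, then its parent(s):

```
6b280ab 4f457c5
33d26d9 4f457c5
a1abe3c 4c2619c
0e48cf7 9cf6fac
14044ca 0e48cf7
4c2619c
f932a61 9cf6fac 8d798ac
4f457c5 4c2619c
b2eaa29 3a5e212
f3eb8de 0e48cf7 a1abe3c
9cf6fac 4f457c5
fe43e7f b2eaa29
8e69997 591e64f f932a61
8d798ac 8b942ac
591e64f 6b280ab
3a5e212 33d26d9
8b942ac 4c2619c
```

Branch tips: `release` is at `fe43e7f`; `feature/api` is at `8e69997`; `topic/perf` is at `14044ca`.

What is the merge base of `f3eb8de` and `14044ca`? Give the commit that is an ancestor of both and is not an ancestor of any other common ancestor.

Ancestors of f3eb8de: {0e48cf7, 4c2619c, 4f457c5, 9cf6fac, a1abe3c, f3eb8de}.
Ancestors of 14044ca: {0e48cf7, 14044ca, 4c2619c, 4f457c5, 9cf6fac}.
Common ancestors: {0e48cf7, 4c2619c, 4f457c5, 9cf6fac}.
Among these, 0e48cf7 is not an ancestor of any other common ancestor — it is the merge base.

0e48cf7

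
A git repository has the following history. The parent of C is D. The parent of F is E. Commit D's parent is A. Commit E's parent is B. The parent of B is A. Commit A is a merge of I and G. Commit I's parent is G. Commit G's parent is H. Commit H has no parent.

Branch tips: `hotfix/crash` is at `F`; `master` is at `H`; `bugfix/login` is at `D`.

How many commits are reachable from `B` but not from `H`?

Reachable from B: {A, B, G, H, I}.
Reachable from H: {H}.
In B's history but not H's: {A, B, G, I} — 4 commits.

4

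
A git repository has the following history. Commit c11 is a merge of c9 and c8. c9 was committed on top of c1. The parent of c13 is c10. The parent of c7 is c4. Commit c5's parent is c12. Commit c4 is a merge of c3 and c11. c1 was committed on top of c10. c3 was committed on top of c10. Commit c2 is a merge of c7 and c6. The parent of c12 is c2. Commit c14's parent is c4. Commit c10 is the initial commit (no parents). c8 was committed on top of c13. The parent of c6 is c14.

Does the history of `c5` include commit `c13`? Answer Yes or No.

Ancestors of c5 (commits reachable by following parents): {c1, c10, c11, c12, c13, c14, c2, c3, c4, c5, c6, c7, c8, c9}.
c13 is in that set, so it is an ancestor of c5.

Yes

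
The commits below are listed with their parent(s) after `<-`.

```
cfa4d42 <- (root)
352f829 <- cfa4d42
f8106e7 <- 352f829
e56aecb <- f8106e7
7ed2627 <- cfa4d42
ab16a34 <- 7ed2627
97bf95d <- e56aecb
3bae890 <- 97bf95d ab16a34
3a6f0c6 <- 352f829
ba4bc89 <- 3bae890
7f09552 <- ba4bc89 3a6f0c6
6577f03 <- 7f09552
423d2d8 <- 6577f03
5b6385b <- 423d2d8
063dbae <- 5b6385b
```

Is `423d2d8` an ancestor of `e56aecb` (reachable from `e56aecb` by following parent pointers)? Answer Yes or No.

Ancestors of e56aecb: {352f829, cfa4d42, e56aecb, f8106e7}.
423d2d8 is not in that set, so it is not an ancestor of e56aecb.

No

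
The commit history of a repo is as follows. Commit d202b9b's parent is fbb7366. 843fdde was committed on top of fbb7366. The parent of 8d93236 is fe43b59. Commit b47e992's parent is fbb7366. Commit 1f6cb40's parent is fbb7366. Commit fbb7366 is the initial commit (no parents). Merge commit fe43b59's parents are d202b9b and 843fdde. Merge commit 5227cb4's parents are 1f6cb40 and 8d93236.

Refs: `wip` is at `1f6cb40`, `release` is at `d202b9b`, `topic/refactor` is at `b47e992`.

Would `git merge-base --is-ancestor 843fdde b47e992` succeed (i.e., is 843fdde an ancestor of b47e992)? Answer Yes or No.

Ancestors of b47e992: {b47e992, fbb7366}.
843fdde is not in that set, so it is not an ancestor of b47e992.

No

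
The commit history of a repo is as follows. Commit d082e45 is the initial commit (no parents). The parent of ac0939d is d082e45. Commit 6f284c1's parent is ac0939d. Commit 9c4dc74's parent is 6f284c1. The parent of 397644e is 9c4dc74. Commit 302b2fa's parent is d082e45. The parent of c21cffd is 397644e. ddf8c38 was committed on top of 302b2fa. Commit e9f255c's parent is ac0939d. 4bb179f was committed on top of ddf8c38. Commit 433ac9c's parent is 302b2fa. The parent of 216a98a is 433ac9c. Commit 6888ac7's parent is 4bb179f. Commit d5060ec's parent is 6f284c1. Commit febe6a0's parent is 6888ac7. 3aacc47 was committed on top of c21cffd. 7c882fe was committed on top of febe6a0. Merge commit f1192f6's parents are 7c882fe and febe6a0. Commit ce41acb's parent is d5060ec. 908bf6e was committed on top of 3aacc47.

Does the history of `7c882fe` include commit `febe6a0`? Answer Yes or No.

Yes

Ancestors of 7c882fe (commits reachable by following parents): {302b2fa, 4bb179f, 6888ac7, 7c882fe, d082e45, ddf8c38, febe6a0}.
febe6a0 is in that set, so it is an ancestor of 7c882fe.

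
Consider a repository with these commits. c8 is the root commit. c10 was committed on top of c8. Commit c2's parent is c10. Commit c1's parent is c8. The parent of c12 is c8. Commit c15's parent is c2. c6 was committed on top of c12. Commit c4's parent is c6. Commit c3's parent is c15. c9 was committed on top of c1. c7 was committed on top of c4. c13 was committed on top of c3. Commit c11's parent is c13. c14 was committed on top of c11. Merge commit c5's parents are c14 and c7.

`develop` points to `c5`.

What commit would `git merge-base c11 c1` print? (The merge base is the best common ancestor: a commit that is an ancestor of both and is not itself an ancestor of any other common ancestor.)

Ancestors of c11: {c10, c11, c13, c15, c2, c3, c8}.
Ancestors of c1: {c1, c8}.
Common ancestors: {c8}.
The only common ancestor is c8, so it is the merge base.

c8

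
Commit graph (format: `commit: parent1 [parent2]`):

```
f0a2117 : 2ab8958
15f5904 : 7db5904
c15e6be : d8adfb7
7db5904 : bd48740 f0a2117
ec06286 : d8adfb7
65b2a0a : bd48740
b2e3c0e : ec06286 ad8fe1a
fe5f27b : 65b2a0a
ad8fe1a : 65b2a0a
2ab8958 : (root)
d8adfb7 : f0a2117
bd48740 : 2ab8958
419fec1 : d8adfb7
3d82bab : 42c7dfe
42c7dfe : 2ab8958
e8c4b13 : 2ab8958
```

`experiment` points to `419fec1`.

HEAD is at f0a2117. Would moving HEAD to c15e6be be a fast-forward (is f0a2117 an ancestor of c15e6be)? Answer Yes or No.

A fast-forward from f0a2117 to c15e6be is possible iff f0a2117 is an ancestor of c15e6be.
Ancestors of c15e6be: {2ab8958, c15e6be, d8adfb7, f0a2117}.
f0a2117 is among them, so fast-forward is possible.

Yes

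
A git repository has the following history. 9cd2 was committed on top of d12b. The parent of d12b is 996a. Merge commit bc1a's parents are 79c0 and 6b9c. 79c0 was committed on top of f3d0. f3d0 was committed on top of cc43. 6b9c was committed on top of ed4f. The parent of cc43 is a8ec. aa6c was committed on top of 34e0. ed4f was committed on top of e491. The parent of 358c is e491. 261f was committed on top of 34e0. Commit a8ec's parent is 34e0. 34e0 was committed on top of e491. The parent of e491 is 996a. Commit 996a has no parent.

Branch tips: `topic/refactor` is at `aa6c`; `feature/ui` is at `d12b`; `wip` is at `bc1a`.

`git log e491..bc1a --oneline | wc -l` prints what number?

8

Reachable from bc1a: {34e0, 6b9c, 79c0, 996a, a8ec, bc1a, cc43, e491, ed4f, f3d0}.
Reachable from e491: {996a, e491}.
In bc1a's history but not e491's: {34e0, 6b9c, 79c0, a8ec, bc1a, cc43, ed4f, f3d0} — 8 commits.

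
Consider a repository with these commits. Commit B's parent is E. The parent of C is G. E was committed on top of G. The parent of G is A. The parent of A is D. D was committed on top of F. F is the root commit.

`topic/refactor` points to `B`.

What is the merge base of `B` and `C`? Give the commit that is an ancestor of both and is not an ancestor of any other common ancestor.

Ancestors of B: {A, B, D, E, F, G}.
Ancestors of C: {A, C, D, F, G}.
Common ancestors: {A, D, F, G}.
Among these, G is not an ancestor of any other common ancestor — it is the merge base.

G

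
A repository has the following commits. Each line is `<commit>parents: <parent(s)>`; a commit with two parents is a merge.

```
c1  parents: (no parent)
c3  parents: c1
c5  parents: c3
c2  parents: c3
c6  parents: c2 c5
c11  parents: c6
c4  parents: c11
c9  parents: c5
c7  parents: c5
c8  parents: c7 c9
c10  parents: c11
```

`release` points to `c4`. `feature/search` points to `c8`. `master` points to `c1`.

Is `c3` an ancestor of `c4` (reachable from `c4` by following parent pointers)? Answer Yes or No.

Ancestors of c4 (commits reachable by following parents): {c1, c11, c2, c3, c4, c5, c6}.
c3 is in that set, so it is an ancestor of c4.

Yes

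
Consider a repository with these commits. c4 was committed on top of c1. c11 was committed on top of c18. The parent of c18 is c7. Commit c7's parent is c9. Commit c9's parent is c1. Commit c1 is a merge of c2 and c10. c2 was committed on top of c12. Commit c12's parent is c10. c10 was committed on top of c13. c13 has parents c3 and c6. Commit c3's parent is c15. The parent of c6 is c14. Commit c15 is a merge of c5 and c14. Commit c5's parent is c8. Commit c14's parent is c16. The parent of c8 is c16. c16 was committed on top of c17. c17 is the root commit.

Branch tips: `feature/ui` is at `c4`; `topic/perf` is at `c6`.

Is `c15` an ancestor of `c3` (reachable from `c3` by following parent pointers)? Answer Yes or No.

Ancestors of c3 (commits reachable by following parents): {c14, c15, c16, c17, c3, c5, c8}.
c15 is in that set, so it is an ancestor of c3.

Yes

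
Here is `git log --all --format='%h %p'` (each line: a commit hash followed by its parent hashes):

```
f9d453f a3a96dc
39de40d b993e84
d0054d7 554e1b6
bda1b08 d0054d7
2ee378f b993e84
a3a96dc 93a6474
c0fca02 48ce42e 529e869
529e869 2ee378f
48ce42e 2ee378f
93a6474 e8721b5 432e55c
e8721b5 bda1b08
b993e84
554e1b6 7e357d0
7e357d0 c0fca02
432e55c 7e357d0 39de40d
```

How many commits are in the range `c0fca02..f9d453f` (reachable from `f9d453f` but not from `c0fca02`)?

Reachable from f9d453f: {2ee378f, 39de40d, 432e55c, 48ce42e, 529e869, 554e1b6, 7e357d0, 93a6474, a3a96dc, b993e84, bda1b08, c0fca02, d0054d7, e8721b5, f9d453f}.
Reachable from c0fca02: {2ee378f, 48ce42e, 529e869, b993e84, c0fca02}.
In f9d453f's history but not c0fca02's: {39de40d, 432e55c, 554e1b6, 7e357d0, 93a6474, a3a96dc, bda1b08, d0054d7, e8721b5, f9d453f} — 10 commits.

10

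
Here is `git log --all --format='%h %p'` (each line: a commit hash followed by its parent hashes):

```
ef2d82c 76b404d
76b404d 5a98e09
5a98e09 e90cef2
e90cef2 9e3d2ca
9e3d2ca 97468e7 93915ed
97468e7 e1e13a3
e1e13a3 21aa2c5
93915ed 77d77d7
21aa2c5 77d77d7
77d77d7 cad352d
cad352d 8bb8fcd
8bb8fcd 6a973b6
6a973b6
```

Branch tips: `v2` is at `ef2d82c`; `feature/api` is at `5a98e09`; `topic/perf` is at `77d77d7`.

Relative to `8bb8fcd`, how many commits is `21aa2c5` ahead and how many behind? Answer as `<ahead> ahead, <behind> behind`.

Reachable from 21aa2c5: {21aa2c5, 6a973b6, 77d77d7, 8bb8fcd, cad352d}.
Reachable from 8bb8fcd: {6a973b6, 8bb8fcd}.
Only in 21aa2c5's history (ahead): {21aa2c5, 77d77d7, cad352d} — 3.
Only in 8bb8fcd's history (behind): {} — 0.

3 ahead, 0 behind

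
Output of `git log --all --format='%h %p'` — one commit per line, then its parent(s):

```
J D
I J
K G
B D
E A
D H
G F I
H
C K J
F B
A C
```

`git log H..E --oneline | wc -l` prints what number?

Reachable from E: {A, B, C, D, E, F, G, H, I, J, K}.
Reachable from H: {H}.
In E's history but not H's: {A, B, C, D, E, F, G, I, J, K} — 10 commits.

10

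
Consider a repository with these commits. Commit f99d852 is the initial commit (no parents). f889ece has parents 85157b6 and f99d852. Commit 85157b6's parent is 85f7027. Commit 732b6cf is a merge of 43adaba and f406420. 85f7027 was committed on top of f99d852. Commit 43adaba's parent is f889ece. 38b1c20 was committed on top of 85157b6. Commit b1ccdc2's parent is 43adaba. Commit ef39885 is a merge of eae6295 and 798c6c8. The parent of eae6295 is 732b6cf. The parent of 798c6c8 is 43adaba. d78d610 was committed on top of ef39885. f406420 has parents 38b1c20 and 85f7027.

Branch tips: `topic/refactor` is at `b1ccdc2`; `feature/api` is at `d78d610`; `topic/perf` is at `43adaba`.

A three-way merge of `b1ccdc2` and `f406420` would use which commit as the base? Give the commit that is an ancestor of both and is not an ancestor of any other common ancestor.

85157b6

Ancestors of b1ccdc2: {43adaba, 85157b6, 85f7027, b1ccdc2, f889ece, f99d852}.
Ancestors of f406420: {38b1c20, 85157b6, 85f7027, f406420, f99d852}.
Common ancestors: {85157b6, 85f7027, f99d852}.
Among these, 85157b6 is not an ancestor of any other common ancestor — it is the merge base.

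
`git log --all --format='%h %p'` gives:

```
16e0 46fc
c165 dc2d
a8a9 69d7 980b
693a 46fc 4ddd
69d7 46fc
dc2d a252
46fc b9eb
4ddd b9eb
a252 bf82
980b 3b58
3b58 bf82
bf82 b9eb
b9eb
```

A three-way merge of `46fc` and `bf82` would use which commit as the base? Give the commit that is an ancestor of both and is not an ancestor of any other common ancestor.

b9eb

Ancestors of 46fc: {46fc, b9eb}.
Ancestors of bf82: {b9eb, bf82}.
Common ancestors: {b9eb}.
The only common ancestor is b9eb, so it is the merge base.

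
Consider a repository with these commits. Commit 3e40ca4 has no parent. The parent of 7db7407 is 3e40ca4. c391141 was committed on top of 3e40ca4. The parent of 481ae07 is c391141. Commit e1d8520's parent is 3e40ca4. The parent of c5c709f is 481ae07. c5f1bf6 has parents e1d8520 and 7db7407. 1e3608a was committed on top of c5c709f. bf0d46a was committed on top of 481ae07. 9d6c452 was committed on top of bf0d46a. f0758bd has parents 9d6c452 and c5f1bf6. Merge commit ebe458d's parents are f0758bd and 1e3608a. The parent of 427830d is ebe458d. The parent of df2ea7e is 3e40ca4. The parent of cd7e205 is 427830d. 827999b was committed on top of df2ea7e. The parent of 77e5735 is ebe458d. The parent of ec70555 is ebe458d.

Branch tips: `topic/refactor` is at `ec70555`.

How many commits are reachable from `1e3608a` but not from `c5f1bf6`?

Reachable from 1e3608a: {1e3608a, 3e40ca4, 481ae07, c391141, c5c709f}.
Reachable from c5f1bf6: {3e40ca4, 7db7407, c5f1bf6, e1d8520}.
In 1e3608a's history but not c5f1bf6's: {1e3608a, 481ae07, c391141, c5c709f} — 4 commits.

4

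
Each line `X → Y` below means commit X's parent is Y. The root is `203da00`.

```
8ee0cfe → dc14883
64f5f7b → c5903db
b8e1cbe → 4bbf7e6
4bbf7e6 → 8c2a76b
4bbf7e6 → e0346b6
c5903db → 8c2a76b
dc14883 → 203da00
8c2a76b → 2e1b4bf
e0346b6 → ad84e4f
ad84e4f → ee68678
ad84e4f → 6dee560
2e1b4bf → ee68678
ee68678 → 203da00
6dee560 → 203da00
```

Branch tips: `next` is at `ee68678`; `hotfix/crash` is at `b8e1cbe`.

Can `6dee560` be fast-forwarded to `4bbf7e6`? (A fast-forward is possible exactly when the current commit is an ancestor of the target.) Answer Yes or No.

Yes

A fast-forward from 6dee560 to 4bbf7e6 is possible iff 6dee560 is an ancestor of 4bbf7e6.
Ancestors of 4bbf7e6: {203da00, 2e1b4bf, 4bbf7e6, 6dee560, 8c2a76b, ad84e4f, e0346b6, ee68678}.
6dee560 is among them, so fast-forward is possible.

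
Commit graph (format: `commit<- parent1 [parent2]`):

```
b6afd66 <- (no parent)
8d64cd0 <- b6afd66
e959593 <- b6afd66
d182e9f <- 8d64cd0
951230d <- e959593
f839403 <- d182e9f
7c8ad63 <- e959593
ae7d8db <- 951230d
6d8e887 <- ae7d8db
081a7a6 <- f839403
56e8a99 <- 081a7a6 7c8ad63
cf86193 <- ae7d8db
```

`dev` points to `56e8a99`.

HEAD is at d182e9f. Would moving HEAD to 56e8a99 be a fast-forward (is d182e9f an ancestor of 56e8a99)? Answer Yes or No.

A fast-forward from d182e9f to 56e8a99 is possible iff d182e9f is an ancestor of 56e8a99.
Ancestors of 56e8a99: {081a7a6, 56e8a99, 7c8ad63, 8d64cd0, b6afd66, d182e9f, e959593, f839403}.
d182e9f is among them, so fast-forward is possible.

Yes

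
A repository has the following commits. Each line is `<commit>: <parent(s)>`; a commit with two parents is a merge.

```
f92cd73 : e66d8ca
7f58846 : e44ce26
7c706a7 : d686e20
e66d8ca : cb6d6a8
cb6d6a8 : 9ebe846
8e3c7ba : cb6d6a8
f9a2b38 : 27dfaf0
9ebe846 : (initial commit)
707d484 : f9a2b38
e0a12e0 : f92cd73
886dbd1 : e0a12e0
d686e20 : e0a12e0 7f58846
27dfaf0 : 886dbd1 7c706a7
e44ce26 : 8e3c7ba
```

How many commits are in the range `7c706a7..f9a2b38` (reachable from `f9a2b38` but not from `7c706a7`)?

Reachable from f9a2b38: {27dfaf0, 7c706a7, 7f58846, 886dbd1, 8e3c7ba, 9ebe846, cb6d6a8, d686e20, e0a12e0, e44ce26, e66d8ca, f92cd73, f9a2b38}.
Reachable from 7c706a7: {7c706a7, 7f58846, 8e3c7ba, 9ebe846, cb6d6a8, d686e20, e0a12e0, e44ce26, e66d8ca, f92cd73}.
In f9a2b38's history but not 7c706a7's: {27dfaf0, 886dbd1, f9a2b38} — 3 commits.

3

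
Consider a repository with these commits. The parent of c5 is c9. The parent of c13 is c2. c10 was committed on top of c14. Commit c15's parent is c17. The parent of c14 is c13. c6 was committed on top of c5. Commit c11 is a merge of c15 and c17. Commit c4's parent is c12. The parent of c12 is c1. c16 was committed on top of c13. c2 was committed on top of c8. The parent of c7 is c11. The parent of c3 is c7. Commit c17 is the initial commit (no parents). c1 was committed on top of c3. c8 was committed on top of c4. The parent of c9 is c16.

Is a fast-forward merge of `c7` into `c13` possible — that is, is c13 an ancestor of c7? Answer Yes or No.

A fast-forward from c13 to c7 is possible iff c13 is an ancestor of c7.
Ancestors of c7: {c11, c15, c17, c7}.
c13 is not among them, so fast-forward is not possible.

No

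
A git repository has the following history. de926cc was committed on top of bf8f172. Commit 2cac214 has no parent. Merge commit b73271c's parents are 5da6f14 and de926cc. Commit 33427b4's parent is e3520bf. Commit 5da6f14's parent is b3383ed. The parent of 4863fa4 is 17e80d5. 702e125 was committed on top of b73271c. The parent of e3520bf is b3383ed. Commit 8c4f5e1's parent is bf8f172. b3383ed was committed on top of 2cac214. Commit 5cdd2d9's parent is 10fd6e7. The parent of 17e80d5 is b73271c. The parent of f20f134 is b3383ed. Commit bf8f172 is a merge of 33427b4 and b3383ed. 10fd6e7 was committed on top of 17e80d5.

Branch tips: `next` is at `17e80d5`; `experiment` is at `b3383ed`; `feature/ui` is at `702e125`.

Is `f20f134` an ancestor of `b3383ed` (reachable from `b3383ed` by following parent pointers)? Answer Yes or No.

No

Ancestors of b3383ed: {2cac214, b3383ed}.
f20f134 is not in that set, so it is not an ancestor of b3383ed.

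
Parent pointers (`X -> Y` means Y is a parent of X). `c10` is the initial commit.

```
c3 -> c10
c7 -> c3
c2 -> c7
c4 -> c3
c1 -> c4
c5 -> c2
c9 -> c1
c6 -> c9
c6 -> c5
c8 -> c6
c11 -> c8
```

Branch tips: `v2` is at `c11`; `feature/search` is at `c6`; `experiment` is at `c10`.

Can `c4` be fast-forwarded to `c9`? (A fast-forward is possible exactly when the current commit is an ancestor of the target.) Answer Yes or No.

Yes

A fast-forward from c4 to c9 is possible iff c4 is an ancestor of c9.
Ancestors of c9: {c1, c10, c3, c4, c9}.
c4 is among them, so fast-forward is possible.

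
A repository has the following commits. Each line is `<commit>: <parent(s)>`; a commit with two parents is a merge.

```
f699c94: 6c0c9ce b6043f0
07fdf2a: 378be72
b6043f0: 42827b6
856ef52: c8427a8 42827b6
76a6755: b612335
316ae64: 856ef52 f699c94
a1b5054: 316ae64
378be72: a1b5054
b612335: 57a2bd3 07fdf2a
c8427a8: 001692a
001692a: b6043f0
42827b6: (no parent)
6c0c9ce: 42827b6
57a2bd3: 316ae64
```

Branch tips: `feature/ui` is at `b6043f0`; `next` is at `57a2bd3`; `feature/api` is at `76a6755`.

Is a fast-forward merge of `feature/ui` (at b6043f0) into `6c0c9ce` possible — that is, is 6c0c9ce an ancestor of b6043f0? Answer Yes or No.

No

A fast-forward from 6c0c9ce to b6043f0 is possible iff 6c0c9ce is an ancestor of b6043f0.
Ancestors of b6043f0: {42827b6, b6043f0}.
6c0c9ce is not among them, so fast-forward is not possible.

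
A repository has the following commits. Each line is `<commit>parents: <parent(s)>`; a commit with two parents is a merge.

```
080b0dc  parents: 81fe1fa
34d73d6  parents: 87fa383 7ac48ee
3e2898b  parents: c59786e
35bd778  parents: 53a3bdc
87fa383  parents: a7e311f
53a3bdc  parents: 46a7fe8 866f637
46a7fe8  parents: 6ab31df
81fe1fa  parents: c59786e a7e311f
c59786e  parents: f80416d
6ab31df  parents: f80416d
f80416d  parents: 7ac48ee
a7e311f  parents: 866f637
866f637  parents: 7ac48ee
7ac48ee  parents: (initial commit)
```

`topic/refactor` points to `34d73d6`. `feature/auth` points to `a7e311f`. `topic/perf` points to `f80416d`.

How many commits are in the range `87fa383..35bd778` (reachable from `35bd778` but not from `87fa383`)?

5

Reachable from 35bd778: {35bd778, 46a7fe8, 53a3bdc, 6ab31df, 7ac48ee, 866f637, f80416d}.
Reachable from 87fa383: {7ac48ee, 866f637, 87fa383, a7e311f}.
In 35bd778's history but not 87fa383's: {35bd778, 46a7fe8, 53a3bdc, 6ab31df, f80416d} — 5 commits.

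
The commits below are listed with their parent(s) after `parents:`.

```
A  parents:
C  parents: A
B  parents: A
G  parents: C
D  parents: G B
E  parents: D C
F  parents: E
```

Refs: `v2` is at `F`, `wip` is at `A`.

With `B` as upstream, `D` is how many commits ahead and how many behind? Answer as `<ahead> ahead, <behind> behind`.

3 ahead, 0 behind

Reachable from D: {A, B, C, D, G}.
Reachable from B: {A, B}.
Only in D's history (ahead): {C, D, G} — 3.
Only in B's history (behind): {} — 0.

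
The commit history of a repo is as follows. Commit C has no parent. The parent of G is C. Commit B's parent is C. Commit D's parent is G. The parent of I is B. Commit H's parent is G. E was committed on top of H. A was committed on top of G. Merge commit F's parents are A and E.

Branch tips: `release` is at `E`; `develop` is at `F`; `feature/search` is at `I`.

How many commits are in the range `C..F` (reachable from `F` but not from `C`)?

Reachable from F: {A, C, E, F, G, H}.
Reachable from C: {C}.
In F's history but not C's: {A, E, F, G, H} — 5 commits.

5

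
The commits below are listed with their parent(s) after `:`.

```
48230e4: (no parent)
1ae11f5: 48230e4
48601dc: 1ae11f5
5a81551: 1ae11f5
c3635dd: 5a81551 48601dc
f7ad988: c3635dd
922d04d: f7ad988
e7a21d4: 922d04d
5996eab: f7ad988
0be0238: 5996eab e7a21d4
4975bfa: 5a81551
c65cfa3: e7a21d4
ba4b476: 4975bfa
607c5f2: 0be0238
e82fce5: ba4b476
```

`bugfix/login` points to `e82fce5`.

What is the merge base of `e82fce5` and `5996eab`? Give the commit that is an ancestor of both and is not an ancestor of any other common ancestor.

Ancestors of e82fce5: {1ae11f5, 48230e4, 4975bfa, 5a81551, ba4b476, e82fce5}.
Ancestors of 5996eab: {1ae11f5, 48230e4, 48601dc, 5996eab, 5a81551, c3635dd, f7ad988}.
Common ancestors: {1ae11f5, 48230e4, 5a81551}.
Among these, 5a81551 is not an ancestor of any other common ancestor — it is the merge base.

5a81551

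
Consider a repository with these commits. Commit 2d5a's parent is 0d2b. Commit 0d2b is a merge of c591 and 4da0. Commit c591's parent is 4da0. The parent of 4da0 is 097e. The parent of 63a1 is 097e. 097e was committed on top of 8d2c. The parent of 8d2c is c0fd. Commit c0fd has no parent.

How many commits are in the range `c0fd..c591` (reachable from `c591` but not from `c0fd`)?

4

Reachable from c591: {097e, 4da0, 8d2c, c0fd, c591}.
Reachable from c0fd: {c0fd}.
In c591's history but not c0fd's: {097e, 4da0, 8d2c, c591} — 4 commits.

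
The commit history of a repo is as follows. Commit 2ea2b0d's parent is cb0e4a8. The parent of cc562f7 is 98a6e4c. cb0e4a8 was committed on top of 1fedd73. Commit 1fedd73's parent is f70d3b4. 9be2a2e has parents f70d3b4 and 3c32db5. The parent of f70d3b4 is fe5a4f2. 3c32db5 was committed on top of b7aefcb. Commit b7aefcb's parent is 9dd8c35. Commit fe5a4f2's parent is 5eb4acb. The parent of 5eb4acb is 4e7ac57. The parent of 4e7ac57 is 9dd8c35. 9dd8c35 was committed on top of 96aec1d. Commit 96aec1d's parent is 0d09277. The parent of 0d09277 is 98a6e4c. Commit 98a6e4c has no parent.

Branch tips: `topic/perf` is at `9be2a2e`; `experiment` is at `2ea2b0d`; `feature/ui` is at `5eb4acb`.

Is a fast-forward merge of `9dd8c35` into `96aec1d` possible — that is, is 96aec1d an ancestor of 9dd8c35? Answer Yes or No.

A fast-forward from 96aec1d to 9dd8c35 is possible iff 96aec1d is an ancestor of 9dd8c35.
Ancestors of 9dd8c35: {0d09277, 96aec1d, 98a6e4c, 9dd8c35}.
96aec1d is among them, so fast-forward is possible.

Yes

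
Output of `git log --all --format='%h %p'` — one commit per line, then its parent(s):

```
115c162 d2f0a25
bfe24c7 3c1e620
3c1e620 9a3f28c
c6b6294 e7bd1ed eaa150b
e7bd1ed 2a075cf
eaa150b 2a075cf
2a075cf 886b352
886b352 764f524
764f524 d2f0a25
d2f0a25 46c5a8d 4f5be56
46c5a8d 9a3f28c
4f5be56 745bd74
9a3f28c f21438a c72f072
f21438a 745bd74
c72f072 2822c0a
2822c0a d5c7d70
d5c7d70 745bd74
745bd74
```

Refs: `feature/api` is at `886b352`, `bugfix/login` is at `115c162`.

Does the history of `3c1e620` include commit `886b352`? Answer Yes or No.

Ancestors of 3c1e620: {2822c0a, 3c1e620, 745bd74, 9a3f28c, c72f072, d5c7d70, f21438a}.
886b352 is not in that set, so it is not an ancestor of 3c1e620.

No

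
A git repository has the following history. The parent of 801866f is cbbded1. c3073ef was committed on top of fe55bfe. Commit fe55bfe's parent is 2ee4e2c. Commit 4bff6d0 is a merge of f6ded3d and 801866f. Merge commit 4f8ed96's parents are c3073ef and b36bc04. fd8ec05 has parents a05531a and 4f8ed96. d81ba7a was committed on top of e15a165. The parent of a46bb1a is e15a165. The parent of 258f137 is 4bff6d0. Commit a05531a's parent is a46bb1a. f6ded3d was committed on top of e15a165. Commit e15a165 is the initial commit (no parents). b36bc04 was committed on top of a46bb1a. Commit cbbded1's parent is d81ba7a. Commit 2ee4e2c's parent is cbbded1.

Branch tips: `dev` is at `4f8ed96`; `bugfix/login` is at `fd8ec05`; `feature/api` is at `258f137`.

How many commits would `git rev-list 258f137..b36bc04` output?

2

Reachable from b36bc04: {a46bb1a, b36bc04, e15a165}.
Reachable from 258f137: {258f137, 4bff6d0, 801866f, cbbded1, d81ba7a, e15a165, f6ded3d}.
In b36bc04's history but not 258f137's: {a46bb1a, b36bc04} — 2 commits.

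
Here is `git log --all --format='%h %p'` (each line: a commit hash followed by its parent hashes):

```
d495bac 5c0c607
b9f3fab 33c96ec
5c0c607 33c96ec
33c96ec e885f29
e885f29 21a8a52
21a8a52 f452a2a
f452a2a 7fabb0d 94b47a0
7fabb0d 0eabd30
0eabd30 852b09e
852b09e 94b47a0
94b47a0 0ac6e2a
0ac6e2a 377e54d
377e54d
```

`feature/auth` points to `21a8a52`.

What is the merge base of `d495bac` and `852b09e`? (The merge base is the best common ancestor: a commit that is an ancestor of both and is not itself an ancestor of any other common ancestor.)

Ancestors of d495bac: {0ac6e2a, 0eabd30, 21a8a52, 33c96ec, 377e54d, 5c0c607, 7fabb0d, 852b09e, 94b47a0, d495bac, e885f29, f452a2a}.
Ancestors of 852b09e: {0ac6e2a, 377e54d, 852b09e, 94b47a0}.
Common ancestors: {0ac6e2a, 377e54d, 852b09e, 94b47a0}.
Among these, 852b09e is not an ancestor of any other common ancestor — it is the merge base.

852b09e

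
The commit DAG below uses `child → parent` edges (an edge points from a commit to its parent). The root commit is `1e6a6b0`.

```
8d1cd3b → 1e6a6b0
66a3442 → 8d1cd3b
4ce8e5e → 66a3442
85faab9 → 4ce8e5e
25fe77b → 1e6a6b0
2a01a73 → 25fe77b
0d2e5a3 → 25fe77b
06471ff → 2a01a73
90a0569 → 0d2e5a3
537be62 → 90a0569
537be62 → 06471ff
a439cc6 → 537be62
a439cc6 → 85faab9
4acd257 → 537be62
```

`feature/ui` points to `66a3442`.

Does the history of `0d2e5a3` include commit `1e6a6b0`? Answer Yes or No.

Ancestors of 0d2e5a3 (commits reachable by following parents): {0d2e5a3, 1e6a6b0, 25fe77b}.
1e6a6b0 is in that set, so it is an ancestor of 0d2e5a3.

Yes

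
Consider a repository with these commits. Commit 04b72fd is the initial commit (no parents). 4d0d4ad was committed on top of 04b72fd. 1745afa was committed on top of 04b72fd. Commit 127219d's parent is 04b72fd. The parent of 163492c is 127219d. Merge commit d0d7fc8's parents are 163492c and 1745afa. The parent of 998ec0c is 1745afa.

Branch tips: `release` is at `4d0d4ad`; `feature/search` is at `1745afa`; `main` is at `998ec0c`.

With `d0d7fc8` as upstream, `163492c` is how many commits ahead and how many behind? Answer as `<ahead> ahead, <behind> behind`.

0 ahead, 2 behind

Reachable from 163492c: {04b72fd, 127219d, 163492c}.
Reachable from d0d7fc8: {04b72fd, 127219d, 163492c, 1745afa, d0d7fc8}.
Only in 163492c's history (ahead): {} — 0.
Only in d0d7fc8's history (behind): {1745afa, d0d7fc8} — 2.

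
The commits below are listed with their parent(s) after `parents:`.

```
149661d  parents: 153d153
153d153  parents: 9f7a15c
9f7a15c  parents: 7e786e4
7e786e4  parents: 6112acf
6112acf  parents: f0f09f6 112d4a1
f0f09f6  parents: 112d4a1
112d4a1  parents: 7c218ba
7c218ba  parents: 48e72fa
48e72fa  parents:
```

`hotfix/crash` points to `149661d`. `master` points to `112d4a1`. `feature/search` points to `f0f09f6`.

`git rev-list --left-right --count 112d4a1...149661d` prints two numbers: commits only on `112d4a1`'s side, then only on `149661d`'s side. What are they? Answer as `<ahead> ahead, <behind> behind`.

0 ahead, 6 behind

Reachable from 112d4a1: {112d4a1, 48e72fa, 7c218ba}.
Reachable from 149661d: {112d4a1, 149661d, 153d153, 48e72fa, 6112acf, 7c218ba, 7e786e4, 9f7a15c, f0f09f6}.
Only in 112d4a1's history (ahead): {} — 0.
Only in 149661d's history (behind): {149661d, 153d153, 6112acf, 7e786e4, 9f7a15c, f0f09f6} — 6.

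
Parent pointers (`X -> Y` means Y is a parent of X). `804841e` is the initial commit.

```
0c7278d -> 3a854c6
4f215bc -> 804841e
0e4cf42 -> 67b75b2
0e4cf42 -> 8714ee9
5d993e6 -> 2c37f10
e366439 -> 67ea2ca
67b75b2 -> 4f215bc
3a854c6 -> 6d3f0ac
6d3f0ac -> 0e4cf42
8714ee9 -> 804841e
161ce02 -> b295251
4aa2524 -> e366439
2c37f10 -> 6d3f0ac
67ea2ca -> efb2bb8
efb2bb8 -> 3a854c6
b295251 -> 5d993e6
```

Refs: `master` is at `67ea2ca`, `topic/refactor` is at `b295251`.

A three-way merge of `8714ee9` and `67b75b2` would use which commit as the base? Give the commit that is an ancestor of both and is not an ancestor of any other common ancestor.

804841e

Ancestors of 8714ee9: {804841e, 8714ee9}.
Ancestors of 67b75b2: {4f215bc, 67b75b2, 804841e}.
Common ancestors: {804841e}.
The only common ancestor is 804841e, so it is the merge base.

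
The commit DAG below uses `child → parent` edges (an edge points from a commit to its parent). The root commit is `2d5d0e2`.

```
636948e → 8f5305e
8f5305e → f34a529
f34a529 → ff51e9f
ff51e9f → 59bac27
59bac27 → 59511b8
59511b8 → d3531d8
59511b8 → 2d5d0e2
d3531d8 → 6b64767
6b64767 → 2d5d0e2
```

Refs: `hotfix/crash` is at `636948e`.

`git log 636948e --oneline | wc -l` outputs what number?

Walking parent pointers from 636948e: reachable set = {2d5d0e2, 59511b8, 59bac27, 636948e, 6b64767, 8f5305e, d3531d8, f34a529, ff51e9f}.
That is 9 commits.

9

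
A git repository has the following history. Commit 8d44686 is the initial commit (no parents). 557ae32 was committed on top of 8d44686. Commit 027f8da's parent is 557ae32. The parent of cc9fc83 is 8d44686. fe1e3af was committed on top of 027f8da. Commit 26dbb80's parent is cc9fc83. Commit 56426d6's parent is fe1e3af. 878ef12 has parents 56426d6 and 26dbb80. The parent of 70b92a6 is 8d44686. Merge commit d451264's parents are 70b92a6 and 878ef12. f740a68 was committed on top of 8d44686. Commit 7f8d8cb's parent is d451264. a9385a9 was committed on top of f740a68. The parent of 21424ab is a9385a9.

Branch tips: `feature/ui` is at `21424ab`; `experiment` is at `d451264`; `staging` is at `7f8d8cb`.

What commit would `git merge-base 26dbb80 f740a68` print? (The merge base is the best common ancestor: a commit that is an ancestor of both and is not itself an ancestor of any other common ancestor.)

8d44686

Ancestors of 26dbb80: {26dbb80, 8d44686, cc9fc83}.
Ancestors of f740a68: {8d44686, f740a68}.
Common ancestors: {8d44686}.
The only common ancestor is 8d44686, so it is the merge base.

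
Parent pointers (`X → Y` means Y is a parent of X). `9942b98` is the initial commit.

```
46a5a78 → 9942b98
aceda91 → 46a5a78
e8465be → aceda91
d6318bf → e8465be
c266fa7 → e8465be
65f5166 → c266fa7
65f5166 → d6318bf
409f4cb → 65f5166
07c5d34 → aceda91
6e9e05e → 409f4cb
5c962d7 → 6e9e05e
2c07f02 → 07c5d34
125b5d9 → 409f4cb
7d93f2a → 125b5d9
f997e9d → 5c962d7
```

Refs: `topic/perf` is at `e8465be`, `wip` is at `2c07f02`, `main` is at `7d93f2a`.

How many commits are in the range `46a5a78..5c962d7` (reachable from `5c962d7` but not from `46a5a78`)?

8

Reachable from 5c962d7: {409f4cb, 46a5a78, 5c962d7, 65f5166, 6e9e05e, 9942b98, aceda91, c266fa7, d6318bf, e8465be}.
Reachable from 46a5a78: {46a5a78, 9942b98}.
In 5c962d7's history but not 46a5a78's: {409f4cb, 5c962d7, 65f5166, 6e9e05e, aceda91, c266fa7, d6318bf, e8465be} — 8 commits.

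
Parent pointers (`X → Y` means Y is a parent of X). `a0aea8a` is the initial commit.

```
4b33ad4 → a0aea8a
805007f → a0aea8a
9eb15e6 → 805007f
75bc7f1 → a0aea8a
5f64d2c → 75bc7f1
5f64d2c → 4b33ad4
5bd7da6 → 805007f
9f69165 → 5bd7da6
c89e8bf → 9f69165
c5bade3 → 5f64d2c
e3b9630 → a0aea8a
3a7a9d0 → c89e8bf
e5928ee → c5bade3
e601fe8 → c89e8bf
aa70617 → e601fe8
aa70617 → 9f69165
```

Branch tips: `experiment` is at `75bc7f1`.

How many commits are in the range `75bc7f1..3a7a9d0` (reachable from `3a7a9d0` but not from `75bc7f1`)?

Reachable from 3a7a9d0: {3a7a9d0, 5bd7da6, 805007f, 9f69165, a0aea8a, c89e8bf}.
Reachable from 75bc7f1: {75bc7f1, a0aea8a}.
In 3a7a9d0's history but not 75bc7f1's: {3a7a9d0, 5bd7da6, 805007f, 9f69165, c89e8bf} — 5 commits.

5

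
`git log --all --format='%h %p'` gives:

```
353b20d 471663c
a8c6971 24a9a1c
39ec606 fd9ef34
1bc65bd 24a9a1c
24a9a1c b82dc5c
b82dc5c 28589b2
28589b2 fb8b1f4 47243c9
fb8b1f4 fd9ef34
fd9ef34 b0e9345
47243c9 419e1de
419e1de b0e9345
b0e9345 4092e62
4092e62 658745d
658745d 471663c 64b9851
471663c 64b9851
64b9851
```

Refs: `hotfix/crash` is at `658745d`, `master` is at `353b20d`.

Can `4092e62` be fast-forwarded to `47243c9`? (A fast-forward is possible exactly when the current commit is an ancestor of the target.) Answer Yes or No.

A fast-forward from 4092e62 to 47243c9 is possible iff 4092e62 is an ancestor of 47243c9.
Ancestors of 47243c9: {4092e62, 419e1de, 471663c, 47243c9, 64b9851, 658745d, b0e9345}.
4092e62 is among them, so fast-forward is possible.

Yes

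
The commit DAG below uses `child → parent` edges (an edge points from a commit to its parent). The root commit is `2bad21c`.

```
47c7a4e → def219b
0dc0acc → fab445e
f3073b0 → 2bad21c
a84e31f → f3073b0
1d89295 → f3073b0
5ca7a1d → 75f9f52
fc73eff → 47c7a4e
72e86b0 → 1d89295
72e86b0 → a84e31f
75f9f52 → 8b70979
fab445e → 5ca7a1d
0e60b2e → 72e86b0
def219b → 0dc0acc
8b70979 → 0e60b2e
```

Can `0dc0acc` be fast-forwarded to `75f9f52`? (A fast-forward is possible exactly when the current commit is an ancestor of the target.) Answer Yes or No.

No

A fast-forward from 0dc0acc to 75f9f52 is possible iff 0dc0acc is an ancestor of 75f9f52.
Ancestors of 75f9f52: {0e60b2e, 1d89295, 2bad21c, 72e86b0, 75f9f52, 8b70979, a84e31f, f3073b0}.
0dc0acc is not among them, so fast-forward is not possible.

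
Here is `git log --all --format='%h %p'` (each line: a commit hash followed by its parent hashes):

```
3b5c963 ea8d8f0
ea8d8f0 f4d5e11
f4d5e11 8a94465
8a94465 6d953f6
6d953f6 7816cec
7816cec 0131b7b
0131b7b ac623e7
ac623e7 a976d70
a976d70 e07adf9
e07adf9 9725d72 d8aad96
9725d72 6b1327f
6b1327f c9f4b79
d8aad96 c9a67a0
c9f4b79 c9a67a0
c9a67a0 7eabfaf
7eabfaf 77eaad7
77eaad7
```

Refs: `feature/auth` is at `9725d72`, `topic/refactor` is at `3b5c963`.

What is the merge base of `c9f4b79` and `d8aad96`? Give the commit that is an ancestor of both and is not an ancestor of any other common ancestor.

Ancestors of c9f4b79: {77eaad7, 7eabfaf, c9a67a0, c9f4b79}.
Ancestors of d8aad96: {77eaad7, 7eabfaf, c9a67a0, d8aad96}.
Common ancestors: {77eaad7, 7eabfaf, c9a67a0}.
Among these, c9a67a0 is not an ancestor of any other common ancestor — it is the merge base.

c9a67a0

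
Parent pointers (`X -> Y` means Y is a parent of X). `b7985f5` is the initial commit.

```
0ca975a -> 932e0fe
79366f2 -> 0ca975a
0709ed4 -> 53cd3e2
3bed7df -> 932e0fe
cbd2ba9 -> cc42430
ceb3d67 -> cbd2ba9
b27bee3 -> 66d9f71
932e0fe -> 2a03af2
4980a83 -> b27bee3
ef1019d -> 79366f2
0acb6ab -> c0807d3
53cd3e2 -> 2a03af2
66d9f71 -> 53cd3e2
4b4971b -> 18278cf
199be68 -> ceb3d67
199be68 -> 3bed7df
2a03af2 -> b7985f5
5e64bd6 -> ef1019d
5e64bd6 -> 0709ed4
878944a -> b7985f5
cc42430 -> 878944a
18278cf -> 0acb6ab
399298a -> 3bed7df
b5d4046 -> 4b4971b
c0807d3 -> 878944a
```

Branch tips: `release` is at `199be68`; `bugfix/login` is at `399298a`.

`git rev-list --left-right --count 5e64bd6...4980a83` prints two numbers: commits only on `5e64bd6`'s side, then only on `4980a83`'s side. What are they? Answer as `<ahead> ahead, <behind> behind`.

6 ahead, 3 behind

Reachable from 5e64bd6: {0709ed4, 0ca975a, 2a03af2, 53cd3e2, 5e64bd6, 79366f2, 932e0fe, b7985f5, ef1019d}.
Reachable from 4980a83: {2a03af2, 4980a83, 53cd3e2, 66d9f71, b27bee3, b7985f5}.
Only in 5e64bd6's history (ahead): {0709ed4, 0ca975a, 5e64bd6, 79366f2, 932e0fe, ef1019d} — 6.
Only in 4980a83's history (behind): {4980a83, 66d9f71, b27bee3} — 3.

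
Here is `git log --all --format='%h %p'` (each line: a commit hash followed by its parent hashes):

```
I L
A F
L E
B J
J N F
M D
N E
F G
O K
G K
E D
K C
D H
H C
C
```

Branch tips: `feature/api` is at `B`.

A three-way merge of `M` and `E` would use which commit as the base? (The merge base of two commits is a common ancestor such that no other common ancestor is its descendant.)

D

Ancestors of M: {C, D, H, M}.
Ancestors of E: {C, D, E, H}.
Common ancestors: {C, D, H}.
Among these, D is not an ancestor of any other common ancestor — it is the merge base.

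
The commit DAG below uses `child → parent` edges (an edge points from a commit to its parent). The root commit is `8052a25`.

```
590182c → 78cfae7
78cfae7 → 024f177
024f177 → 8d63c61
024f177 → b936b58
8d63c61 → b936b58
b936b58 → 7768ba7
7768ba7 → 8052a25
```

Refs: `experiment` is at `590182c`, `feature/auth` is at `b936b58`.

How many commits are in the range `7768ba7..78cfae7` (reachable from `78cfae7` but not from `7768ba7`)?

4

Reachable from 78cfae7: {024f177, 7768ba7, 78cfae7, 8052a25, 8d63c61, b936b58}.
Reachable from 7768ba7: {7768ba7, 8052a25}.
In 78cfae7's history but not 7768ba7's: {024f177, 78cfae7, 8d63c61, b936b58} — 4 commits.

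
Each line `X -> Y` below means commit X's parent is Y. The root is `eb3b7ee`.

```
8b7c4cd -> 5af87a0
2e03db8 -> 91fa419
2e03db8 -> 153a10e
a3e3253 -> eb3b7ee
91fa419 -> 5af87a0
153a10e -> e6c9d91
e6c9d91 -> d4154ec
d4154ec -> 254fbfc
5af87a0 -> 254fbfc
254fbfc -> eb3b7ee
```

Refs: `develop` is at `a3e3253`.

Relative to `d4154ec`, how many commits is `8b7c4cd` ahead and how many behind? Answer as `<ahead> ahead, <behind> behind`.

2 ahead, 1 behind

Reachable from 8b7c4cd: {254fbfc, 5af87a0, 8b7c4cd, eb3b7ee}.
Reachable from d4154ec: {254fbfc, d4154ec, eb3b7ee}.
Only in 8b7c4cd's history (ahead): {5af87a0, 8b7c4cd} — 2.
Only in d4154ec's history (behind): {d4154ec} — 1.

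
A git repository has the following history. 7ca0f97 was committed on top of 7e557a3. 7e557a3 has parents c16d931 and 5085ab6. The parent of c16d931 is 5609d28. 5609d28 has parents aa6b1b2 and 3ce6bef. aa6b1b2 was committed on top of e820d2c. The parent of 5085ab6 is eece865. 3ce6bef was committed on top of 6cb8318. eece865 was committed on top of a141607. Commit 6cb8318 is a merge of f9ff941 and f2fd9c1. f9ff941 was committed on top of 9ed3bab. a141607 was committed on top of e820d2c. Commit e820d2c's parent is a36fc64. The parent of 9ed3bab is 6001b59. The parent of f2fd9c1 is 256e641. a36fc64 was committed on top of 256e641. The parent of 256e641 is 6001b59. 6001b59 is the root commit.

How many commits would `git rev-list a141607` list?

Walking parent pointers from a141607: reachable set = {256e641, 6001b59, a141607, a36fc64, e820d2c}.
That is 5 commits.

5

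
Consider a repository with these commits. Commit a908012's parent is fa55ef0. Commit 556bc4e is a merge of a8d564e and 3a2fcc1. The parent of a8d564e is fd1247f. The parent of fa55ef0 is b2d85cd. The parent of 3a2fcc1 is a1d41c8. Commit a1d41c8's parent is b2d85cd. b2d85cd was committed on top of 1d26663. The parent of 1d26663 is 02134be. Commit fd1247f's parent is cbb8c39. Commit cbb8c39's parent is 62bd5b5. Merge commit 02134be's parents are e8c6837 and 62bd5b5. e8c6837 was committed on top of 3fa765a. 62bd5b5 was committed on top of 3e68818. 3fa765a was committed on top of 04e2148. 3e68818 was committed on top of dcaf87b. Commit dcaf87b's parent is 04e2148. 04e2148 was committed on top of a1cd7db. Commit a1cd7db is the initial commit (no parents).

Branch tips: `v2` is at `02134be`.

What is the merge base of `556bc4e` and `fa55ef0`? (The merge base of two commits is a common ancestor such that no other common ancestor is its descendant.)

Ancestors of 556bc4e: {02134be, 04e2148, 1d26663, 3a2fcc1, 3e68818, 3fa765a, 556bc4e, 62bd5b5, a1cd7db, a1d41c8, a8d564e, b2d85cd, cbb8c39, dcaf87b, e8c6837, fd1247f}.
Ancestors of fa55ef0: {02134be, 04e2148, 1d26663, 3e68818, 3fa765a, 62bd5b5, a1cd7db, b2d85cd, dcaf87b, e8c6837, fa55ef0}.
Common ancestors: {02134be, 04e2148, 1d26663, 3e68818, 3fa765a, 62bd5b5, a1cd7db, b2d85cd, dcaf87b, e8c6837}.
Among these, b2d85cd is not an ancestor of any other common ancestor — it is the merge base.

b2d85cd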